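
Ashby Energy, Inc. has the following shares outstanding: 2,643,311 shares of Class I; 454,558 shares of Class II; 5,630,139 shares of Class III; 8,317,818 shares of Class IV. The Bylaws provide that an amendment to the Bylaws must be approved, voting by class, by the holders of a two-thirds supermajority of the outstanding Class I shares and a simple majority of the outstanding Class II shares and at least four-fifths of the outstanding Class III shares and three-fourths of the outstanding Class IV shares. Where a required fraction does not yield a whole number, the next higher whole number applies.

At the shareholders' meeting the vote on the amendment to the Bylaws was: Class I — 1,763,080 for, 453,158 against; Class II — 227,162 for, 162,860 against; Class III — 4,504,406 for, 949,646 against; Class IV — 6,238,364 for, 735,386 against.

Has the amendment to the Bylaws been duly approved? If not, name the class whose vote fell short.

Not approved — the Class II shares did not give the required vote.

Class I: 2/3 of 2643311 = 1762207.33, rounded up to 1762208; 1,762,208 required, 1,763,080 in favor — approved.
Class II: a majority of 454558 is 227280; 227,280 required, 227,162 in favor — not approved.
Class III: 4/5 of 5630139 = 4504111.20, rounded up to 4504112; 4,504,112 required, 4,504,406 in favor — approved.
Class IV: 3/4 of 8317818 = 6238363.50, rounded up to 6238364; 6,238,364 required, 6,238,364 in favor — approved.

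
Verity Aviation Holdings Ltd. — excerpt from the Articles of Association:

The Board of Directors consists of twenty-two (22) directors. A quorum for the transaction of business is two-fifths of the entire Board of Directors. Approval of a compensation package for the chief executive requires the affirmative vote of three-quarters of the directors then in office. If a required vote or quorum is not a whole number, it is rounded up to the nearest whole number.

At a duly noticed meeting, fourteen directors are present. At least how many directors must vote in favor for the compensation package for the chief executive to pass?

The compensation package for the chief executive requires three-fourths of the directors then in office (22).
3/4 of 22 = 16.50, rounded up to 17.
(Only 14 can vote, so the compensation package for the chief executive cannot pass at this meeting, but the required vote is still 17.)

17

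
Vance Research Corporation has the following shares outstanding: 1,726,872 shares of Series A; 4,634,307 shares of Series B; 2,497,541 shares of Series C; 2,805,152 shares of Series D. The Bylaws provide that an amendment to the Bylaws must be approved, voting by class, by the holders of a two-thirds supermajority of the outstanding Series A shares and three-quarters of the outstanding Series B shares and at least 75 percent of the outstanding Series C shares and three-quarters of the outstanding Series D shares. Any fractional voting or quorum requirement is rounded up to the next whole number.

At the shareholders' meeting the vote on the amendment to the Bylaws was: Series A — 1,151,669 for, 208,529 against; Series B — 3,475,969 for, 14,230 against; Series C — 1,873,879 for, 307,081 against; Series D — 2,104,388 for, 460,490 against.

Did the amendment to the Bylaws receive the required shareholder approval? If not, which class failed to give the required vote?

Series A: 2/3 of 1726872 = 1151248; 1,151,248 required, 1,151,669 in favor — approved.
Series B: 3/4 of 4634307 = 3475730.25, rounded up to 3475731; 3,475,731 required, 3,475,969 in favor — approved.
Series C: 3/4 of 2497541 = 1873155.75, rounded up to 1873156; 1,873,156 required, 1,873,879 in favor — approved.
Series D: 3/4 of 2805152 = 2103864; 2,103,864 required, 2,104,388 in favor — approved.

Approved — every class gave the required vote.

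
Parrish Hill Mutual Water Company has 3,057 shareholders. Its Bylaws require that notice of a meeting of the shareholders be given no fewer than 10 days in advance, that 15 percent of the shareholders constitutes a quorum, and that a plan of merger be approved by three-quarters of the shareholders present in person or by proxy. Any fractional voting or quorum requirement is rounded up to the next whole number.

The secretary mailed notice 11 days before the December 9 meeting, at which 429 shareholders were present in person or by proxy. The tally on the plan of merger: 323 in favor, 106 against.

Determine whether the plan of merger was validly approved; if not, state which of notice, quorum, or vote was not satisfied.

Invalid — quorum requirement not satisfied.

Notice: 11 days given; 10 required. Satisfied.
Quorum: 15% of 3,057 = 458.55, rounded up to 459; 429 present. Not satisfied.
Vote: requires three-fourths of those present (429); 3/4 of 429 = 321.75, rounded up to 322, so 322 needed; 323 in favor. Satisfied.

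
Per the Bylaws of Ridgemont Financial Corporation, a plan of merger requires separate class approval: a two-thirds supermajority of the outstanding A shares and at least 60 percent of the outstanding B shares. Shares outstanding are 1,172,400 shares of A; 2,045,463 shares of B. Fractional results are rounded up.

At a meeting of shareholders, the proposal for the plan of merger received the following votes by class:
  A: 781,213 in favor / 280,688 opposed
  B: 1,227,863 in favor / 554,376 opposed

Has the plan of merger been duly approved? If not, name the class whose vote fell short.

A: 2/3 of 1172400 = 781600; 781,600 required, 781,213 in favor — not approved.
B: 3/5 of 2045463 = 1227277.80, rounded up to 1227278; 1,227,278 required, 1,227,863 in favor — approved.

Not approved — the A shares did not give the required vote.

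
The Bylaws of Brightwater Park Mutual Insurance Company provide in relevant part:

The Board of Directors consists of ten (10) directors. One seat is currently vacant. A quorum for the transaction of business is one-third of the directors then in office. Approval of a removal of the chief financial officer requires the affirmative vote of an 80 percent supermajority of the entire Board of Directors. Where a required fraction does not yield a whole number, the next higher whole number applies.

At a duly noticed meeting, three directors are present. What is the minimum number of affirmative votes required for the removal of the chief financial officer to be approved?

The removal of the chief financial officer requires four-fifths of the entire Board of Directors (10).
4/5 of 10 = 8.
(Only 3 can vote, so the removal of the chief financial officer cannot pass at this meeting, but the required vote is still 8.)

8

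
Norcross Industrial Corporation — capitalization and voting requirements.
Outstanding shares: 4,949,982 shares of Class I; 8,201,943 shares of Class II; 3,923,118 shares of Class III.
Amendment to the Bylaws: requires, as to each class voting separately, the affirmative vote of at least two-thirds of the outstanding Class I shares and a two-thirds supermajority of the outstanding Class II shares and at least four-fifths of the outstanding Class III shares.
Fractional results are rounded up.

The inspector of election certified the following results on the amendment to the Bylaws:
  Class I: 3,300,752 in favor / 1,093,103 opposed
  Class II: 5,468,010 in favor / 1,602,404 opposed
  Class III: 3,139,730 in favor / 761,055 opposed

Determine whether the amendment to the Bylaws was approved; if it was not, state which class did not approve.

Approved — every class gave the required vote.

Class I: 2/3 of 4949982 = 3299988; 3,299,988 required, 3,300,752 in favor — approved.
Class II: 2/3 of 8201943 = 5467962; 5,467,962 required, 5,468,010 in favor — approved.
Class III: 4/5 of 3923118 = 3138494.40, rounded up to 3138495; 3,138,495 required, 3,139,730 in favor — approved.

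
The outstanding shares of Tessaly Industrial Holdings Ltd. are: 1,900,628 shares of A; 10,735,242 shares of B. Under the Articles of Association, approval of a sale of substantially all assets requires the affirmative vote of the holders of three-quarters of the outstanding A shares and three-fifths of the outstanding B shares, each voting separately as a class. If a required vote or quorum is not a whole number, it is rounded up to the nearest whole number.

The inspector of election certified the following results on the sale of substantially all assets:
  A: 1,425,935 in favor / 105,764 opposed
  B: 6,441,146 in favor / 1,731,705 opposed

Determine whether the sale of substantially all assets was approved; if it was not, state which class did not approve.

A: 3/4 of 1900628 = 1425471; 1,425,471 required, 1,425,935 in favor — approved.
B: 3/5 of 10735242 = 6441145.20, rounded up to 6441146; 6,441,146 required, 6,441,146 in favor — approved.

Approved — every class gave the required vote.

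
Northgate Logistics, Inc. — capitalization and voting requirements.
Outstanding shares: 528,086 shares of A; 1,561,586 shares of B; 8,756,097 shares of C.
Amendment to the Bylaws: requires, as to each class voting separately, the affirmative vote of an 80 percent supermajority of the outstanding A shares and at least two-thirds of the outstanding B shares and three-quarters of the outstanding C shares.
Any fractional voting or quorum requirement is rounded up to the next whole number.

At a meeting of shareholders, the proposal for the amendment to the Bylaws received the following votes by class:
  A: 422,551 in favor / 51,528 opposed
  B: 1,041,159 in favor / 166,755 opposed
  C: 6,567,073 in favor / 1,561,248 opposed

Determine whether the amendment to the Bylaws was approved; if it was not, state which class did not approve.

Approved — every class gave the required vote.

A: 4/5 of 528086 = 422468.80, rounded up to 422469; 422,469 required, 422,551 in favor — approved.
B: 2/3 of 1561586 = 1041057.33, rounded up to 1041058; 1,041,058 required, 1,041,159 in favor — approved.
C: 3/4 of 8756097 = 6567072.75, rounded up to 6567073; 6,567,073 required, 6,567,073 in favor — approved.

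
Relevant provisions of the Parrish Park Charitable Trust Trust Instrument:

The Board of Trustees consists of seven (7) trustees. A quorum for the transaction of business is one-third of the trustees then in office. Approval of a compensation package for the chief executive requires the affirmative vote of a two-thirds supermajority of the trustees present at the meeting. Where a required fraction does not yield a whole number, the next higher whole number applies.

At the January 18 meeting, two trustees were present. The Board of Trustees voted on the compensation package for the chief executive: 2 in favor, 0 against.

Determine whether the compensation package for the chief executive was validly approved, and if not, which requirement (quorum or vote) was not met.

Invalid — quorum requirement not satisfied.

Quorum: 2 present; quorum is 3. Not satisfied.
Vote: the compensation package for the chief executive requires two-thirds of the trustees present (2). 2/3 of 2 = 1.33, rounded up to 2, so 2 affirmative votes are needed; 2 voted in favor. Satisfied. (Moot — without a quorum no business can be validly transacted.)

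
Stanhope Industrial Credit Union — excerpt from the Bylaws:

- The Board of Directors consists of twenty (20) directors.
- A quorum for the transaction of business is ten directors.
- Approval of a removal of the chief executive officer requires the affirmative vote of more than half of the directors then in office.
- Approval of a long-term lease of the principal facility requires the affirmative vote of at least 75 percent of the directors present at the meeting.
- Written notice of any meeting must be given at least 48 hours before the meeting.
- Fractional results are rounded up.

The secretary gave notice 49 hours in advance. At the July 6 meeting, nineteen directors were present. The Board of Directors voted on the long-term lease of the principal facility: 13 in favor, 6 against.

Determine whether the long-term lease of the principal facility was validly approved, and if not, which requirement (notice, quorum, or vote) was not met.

Notice: 49 hours given; 48 required (49 ≥ 48). Satisfied.
Quorum: 19 present; quorum is 10. Satisfied.
Vote: the long-term lease of the principal facility requires three-fourths of the directors present (19). 3/4 of 19 = 14.25, rounded up to 15, so 15 affirmative votes are needed; 13 voted in favor. Not satisfied.

Invalid — vote requirement not satisfied.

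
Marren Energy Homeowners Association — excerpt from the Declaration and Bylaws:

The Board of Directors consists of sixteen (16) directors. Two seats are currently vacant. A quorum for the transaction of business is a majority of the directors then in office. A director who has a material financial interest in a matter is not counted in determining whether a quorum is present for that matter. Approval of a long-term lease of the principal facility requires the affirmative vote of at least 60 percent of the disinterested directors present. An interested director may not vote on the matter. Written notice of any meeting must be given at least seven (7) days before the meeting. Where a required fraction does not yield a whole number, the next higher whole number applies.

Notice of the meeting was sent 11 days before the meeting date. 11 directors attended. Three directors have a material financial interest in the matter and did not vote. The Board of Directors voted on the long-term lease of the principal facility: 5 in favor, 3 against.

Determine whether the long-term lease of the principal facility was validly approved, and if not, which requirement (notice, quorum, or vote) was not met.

Notice: 11 days given; 7 required (11 ≥ 7). Satisfied.
Quorum: 11 present, but the 3 interested directors do not count, leaving 8. Quorum is 8. Satisfied.
Vote: the long-term lease of the principal facility requires three-fifths of the disinterested directors present (11 − 3 = 8). 3/5 of 8 = 4.80, rounded up to 5, so 5 affirmative votes are needed; 5 voted in favor. Satisfied.

Valid — all requirements satisfied.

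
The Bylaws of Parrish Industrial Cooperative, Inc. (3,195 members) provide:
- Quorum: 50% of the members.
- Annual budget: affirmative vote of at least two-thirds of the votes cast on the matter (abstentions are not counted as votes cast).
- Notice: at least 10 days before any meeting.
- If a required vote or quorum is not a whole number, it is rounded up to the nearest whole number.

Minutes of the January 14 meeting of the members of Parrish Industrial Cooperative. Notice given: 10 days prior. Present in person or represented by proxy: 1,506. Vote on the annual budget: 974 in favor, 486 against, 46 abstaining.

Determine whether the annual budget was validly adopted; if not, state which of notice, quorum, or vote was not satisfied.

Notice: 10 days given; 10 required. Satisfied.
Quorum: 50% of 3,195 = 1,597.50, rounded up to 1,598; 1,506 present. Not satisfied.
Vote: requires two-thirds of the votes cast (1,506 − 46 abstaining = 1,460); 2/3 of 1460 = 973.33, rounded up to 974, so 974 needed; 974 in favor. Satisfied.

Invalid — quorum requirement not satisfied.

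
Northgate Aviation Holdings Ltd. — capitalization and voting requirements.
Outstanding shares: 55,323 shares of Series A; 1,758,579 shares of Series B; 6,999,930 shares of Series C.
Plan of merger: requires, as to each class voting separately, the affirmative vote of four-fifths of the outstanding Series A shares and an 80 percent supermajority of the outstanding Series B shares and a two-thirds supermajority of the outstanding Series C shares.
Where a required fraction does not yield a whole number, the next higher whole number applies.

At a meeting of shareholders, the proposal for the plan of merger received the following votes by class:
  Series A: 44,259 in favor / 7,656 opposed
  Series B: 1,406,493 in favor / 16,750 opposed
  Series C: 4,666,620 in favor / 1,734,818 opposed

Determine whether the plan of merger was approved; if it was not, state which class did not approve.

Series A: 4/5 of 55323 = 44258.40, rounded up to 44259; 44,259 required, 44,259 in favor — approved.
Series B: 4/5 of 1758579 = 1406863.20, rounded up to 1406864; 1,406,864 required, 1,406,493 in favor — not approved.
Series C: 2/3 of 6999930 = 4666620; 4,666,620 required, 4,666,620 in favor — approved.

Not approved — the Series B shares did not give the required vote.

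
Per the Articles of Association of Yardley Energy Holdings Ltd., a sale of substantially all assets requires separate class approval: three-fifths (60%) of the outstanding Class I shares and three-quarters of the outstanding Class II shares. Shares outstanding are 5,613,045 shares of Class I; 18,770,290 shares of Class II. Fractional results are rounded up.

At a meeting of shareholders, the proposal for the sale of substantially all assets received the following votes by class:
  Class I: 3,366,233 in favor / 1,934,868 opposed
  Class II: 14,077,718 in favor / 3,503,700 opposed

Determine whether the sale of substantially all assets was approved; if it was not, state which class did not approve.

Not approved — the Class I shares did not give the required vote.

Class I: 3/5 of 5613045 = 3367827; 3,367,827 required, 3,366,233 in favor — not approved.
Class II: 3/4 of 18770290 = 14077717.50, rounded up to 14077718; 14,077,718 required, 14,077,718 in favor — approved.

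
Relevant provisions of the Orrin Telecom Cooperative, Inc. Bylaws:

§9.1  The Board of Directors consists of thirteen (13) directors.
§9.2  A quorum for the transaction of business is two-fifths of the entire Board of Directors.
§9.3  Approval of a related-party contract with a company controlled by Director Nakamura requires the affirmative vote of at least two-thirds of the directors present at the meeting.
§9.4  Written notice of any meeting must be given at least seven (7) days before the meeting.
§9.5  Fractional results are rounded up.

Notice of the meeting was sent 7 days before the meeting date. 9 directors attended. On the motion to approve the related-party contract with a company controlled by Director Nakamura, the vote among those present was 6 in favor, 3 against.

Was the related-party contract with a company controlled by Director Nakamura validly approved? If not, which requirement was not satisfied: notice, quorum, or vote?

Valid — all requirements satisfied.

Notice: 7 days given; 7 required (7 ≥ 7). Satisfied.
Quorum: 9 present; quorum is 6. Satisfied.
Vote: the related-party contract with a company controlled by Director Nakamura requires two-thirds of the directors present (9). 2/3 of 9 = 6, so 6 affirmative votes are needed; 6 voted in favor. Satisfied.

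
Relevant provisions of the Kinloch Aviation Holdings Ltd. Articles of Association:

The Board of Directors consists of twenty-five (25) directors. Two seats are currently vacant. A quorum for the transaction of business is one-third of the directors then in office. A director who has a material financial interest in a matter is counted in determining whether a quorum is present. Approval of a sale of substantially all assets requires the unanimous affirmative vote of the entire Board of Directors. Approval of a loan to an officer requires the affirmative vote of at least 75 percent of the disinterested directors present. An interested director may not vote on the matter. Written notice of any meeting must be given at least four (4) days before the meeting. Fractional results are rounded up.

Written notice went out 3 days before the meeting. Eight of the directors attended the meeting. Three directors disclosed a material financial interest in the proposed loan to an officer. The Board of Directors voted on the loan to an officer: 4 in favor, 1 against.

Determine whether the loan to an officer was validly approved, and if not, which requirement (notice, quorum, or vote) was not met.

Notice: 3 days given; 4 required (3 < 4). Not satisfied.
Quorum: 8 present (interested directors count toward quorum); quorum is 8. Satisfied.
Vote: the loan to an officer requires three-fourths of the disinterested directors present (8 − 3 = 5). 3/4 of 5 = 3.75, rounded up to 4, so 4 affirmative votes are needed; 4 voted in favor. Satisfied.

Invalid — notice requirement not satisfied.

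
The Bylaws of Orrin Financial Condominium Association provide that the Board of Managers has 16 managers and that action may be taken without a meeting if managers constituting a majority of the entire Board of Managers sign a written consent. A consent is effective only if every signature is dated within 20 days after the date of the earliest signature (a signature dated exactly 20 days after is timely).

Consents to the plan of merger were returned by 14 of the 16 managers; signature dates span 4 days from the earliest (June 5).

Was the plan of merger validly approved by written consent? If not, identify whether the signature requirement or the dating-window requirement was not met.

Signatures required: a majority of 16 — a majority of 16 is 9, so 9 needed; 14 signed. Sufficient.
Dating window: the latest signature is 4 days after the earliest; the limit is 20 days. Within the window.

Effective — both the signature and dating-window requirements are satisfied.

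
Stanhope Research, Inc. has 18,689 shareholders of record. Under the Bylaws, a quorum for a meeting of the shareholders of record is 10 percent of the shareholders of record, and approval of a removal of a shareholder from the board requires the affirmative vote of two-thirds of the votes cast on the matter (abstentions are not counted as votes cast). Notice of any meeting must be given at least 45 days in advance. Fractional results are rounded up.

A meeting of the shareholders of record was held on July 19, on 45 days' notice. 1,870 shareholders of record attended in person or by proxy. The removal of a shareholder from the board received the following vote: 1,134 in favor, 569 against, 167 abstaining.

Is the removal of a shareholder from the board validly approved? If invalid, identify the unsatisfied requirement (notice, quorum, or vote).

Invalid — vote requirement not satisfied.

Notice: 45 days given; 45 required. Satisfied.
Quorum: 10% of 18,689 = 1,868.90, rounded up to 1,869; 1,870 present. Satisfied.
Vote: requires two-thirds of the votes cast (1,870 − 167 abstaining = 1,703); 2/3 of 1703 = 1135.33, rounded up to 1136, so 1,136 needed; 1,134 in favor. Not satisfied.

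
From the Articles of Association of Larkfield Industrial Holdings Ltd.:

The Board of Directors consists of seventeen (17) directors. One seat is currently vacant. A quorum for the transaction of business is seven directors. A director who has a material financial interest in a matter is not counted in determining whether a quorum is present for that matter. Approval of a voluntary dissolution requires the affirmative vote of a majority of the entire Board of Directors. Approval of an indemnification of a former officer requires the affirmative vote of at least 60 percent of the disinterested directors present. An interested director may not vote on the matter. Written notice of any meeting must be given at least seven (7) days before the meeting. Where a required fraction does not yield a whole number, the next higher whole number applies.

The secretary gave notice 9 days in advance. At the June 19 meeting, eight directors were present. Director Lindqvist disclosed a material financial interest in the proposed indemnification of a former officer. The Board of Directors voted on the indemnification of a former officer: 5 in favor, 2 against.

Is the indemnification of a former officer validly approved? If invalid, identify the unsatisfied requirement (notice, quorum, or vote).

Notice: 9 days given; 7 required (9 ≥ 7). Satisfied.
Quorum: 8 present, but the 1 interested director does not count, leaving 7. Quorum is 7. Satisfied.
Vote: the indemnification of a former officer requires three-fifths of the disinterested directors present (8 − 1 = 7). 3/5 of 7 = 4.20, rounded up to 5, so 5 affirmative votes are needed; 5 voted in favor. Satisfied.

Valid — all requirements satisfied.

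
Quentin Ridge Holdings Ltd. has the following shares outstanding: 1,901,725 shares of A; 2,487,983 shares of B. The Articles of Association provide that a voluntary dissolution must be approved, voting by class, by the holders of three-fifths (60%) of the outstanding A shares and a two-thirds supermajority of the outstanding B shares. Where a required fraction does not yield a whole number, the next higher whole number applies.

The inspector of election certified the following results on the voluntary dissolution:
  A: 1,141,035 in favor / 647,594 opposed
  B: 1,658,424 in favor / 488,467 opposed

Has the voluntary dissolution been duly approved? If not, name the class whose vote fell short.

A: 3/5 of 1901725 = 1141035; 1,141,035 required, 1,141,035 in favor — approved.
B: 2/3 of 2487983 = 1658655.33, rounded up to 1658656; 1,658,656 required, 1,658,424 in favor — not approved.

Not approved — the B shares did not give the required vote.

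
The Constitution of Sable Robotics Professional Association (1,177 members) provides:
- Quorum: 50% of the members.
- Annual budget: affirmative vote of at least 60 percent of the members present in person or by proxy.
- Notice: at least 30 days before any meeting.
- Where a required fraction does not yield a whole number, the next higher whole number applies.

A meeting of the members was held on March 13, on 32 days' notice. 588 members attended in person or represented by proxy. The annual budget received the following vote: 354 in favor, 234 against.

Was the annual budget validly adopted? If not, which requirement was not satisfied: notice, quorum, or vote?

Notice: 32 days given; 30 required. Satisfied.
Quorum: 50% of 1,177 = 588.50, rounded up to 589; 588 present. Not satisfied.
Vote: requires three-fifths of those present (588); 3/5 of 588 = 352.80, rounded up to 353, so 353 needed; 354 in favor. Satisfied.

Invalid — quorum requirement not satisfied.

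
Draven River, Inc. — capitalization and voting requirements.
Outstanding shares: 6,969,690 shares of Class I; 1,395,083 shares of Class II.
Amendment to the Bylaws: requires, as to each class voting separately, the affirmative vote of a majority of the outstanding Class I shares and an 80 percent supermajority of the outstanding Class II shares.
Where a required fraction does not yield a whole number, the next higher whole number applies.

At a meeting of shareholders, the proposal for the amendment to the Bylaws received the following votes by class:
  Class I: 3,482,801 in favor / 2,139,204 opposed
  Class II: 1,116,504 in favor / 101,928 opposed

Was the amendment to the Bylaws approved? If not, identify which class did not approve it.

Class I: a majority of 6969690 is 3484846; 3,484,846 required, 3,482,801 in favor — not approved.
Class II: 4/5 of 1395083 = 1116066.40, rounded up to 1116067; 1,116,067 required, 1,116,504 in favor — approved.

Not approved — the Class I shares did not give the required vote.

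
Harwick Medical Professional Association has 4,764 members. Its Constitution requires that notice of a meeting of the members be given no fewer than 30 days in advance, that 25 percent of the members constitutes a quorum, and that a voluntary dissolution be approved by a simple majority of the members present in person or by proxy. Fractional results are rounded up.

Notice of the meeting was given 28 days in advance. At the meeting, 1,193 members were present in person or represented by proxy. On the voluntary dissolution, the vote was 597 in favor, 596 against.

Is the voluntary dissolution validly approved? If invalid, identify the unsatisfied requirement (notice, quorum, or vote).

Invalid — notice requirement not satisfied.

Notice: 28 days given; 30 required. Not satisfied.
Quorum: 25% of 4,764 = 1,191; 1,193 present. Satisfied.
Vote: requires a majority of those present (1,193); a majority of 1193 is 597, so 597 needed; 597 in favor. Satisfied.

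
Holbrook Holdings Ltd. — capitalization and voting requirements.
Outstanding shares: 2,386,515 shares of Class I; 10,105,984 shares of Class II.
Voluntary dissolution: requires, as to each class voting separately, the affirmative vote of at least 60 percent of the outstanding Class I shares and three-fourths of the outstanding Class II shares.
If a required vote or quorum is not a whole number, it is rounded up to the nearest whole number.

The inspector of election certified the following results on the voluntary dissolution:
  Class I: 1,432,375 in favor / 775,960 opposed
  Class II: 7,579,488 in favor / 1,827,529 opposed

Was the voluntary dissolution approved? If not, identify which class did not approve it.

Approved — every class gave the required vote.

Class I: 3/5 of 2386515 = 1431909; 1,431,909 required, 1,432,375 in favor — approved.
Class II: 3/4 of 10105984 = 7579488; 7,579,488 required, 7,579,488 in favor — approved.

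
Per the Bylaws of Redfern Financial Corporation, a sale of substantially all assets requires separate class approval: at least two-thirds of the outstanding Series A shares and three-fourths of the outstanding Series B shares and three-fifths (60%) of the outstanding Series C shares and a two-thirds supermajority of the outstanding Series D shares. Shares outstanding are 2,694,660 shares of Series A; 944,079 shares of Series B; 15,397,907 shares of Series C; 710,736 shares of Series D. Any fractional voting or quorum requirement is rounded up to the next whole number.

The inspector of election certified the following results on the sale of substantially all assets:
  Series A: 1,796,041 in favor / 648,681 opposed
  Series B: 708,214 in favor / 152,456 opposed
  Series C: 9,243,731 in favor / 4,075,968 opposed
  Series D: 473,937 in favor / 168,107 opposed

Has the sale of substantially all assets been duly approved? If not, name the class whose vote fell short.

Not approved — the Series A shares did not give the required vote.

Series A: 2/3 of 2694660 = 1796440; 1,796,440 required, 1,796,041 in favor — not approved.
Series B: 3/4 of 944079 = 708059.25, rounded up to 708060; 708,060 required, 708,214 in favor — approved.
Series C: 3/5 of 15397907 = 9238744.20, rounded up to 9238745; 9,238,745 required, 9,243,731 in favor — approved.
Series D: 2/3 of 710736 = 473824; 473,824 required, 473,937 in favor — approved.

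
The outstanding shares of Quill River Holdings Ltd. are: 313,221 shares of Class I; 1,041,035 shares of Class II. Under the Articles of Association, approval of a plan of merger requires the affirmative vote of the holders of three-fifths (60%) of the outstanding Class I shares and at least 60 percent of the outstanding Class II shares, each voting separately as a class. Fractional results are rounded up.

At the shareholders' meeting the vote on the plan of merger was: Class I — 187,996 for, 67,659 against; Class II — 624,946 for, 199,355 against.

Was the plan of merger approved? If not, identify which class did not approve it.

Approved — every class gave the required vote.

Class I: 3/5 of 313221 = 187932.60, rounded up to 187933; 187,933 required, 187,996 in favor — approved.
Class II: 3/5 of 1041035 = 624621; 624,621 required, 624,946 in favor — approved.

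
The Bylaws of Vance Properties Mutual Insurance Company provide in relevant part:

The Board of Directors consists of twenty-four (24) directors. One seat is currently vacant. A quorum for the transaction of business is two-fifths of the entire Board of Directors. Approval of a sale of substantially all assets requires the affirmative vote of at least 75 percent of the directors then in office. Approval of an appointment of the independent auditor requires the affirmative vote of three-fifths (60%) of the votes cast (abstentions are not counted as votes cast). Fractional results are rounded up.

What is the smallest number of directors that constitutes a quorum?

10

2/5 of 24 = 9.60, rounded up to 10.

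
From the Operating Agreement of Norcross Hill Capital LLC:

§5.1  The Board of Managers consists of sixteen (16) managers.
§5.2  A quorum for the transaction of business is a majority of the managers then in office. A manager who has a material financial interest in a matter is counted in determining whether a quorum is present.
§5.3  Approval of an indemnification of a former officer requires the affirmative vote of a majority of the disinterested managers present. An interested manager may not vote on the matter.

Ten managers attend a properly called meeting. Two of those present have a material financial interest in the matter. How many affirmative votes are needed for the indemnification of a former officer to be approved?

5

The indemnification of a former officer requires a majority of the disinterested managers present (10 − 2 = 8).
A majority of 8 is 5.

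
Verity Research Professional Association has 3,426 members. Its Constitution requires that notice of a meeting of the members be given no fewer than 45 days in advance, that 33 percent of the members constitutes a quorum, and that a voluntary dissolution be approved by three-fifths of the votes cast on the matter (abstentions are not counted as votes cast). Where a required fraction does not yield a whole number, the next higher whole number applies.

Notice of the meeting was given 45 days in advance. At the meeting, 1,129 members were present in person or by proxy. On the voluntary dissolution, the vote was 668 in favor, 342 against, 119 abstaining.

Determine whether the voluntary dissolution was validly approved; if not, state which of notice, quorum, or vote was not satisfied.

Invalid — quorum requirement not satisfied.

Notice: 45 days given; 45 required. Satisfied.
Quorum: 33% of 3,426 = 1,130.58, rounded up to 1,131; 1,129 present. Not satisfied.
Vote: requires three-fifths of the votes cast (1,129 − 119 abstaining = 1,010); 3/5 of 1010 = 606, so 606 needed; 668 in favor. Satisfied.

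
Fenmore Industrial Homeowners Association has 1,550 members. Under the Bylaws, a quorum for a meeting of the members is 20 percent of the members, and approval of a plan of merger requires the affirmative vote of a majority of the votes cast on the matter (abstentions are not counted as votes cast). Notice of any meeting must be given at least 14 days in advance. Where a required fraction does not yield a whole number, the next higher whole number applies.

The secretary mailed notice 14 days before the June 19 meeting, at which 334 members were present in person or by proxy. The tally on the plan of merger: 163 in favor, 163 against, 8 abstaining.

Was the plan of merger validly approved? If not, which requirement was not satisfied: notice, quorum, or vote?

Invalid — vote requirement not satisfied.

Notice: 14 days given; 14 required. Satisfied.
Quorum: 20% of 1,550 = 310; 334 present. Satisfied.
Vote: requires a majority of the votes cast (334 − 8 abstaining = 326); a majority of 326 is 164, so 164 needed; 163 in favor. Not satisfied.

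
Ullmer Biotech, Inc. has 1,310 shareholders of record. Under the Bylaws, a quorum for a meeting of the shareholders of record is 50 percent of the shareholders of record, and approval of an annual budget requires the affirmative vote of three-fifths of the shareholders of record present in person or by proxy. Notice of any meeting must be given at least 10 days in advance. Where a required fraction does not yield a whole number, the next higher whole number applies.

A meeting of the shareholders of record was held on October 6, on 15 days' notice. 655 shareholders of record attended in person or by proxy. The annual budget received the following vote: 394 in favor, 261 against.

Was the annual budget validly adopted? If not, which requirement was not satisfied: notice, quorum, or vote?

Valid — all requirements satisfied.

Notice: 15 days given; 10 required. Satisfied.
Quorum: 50% of 1,310 = 655; 655 present. Satisfied.
Vote: requires three-fifths of those present (655); 3/5 of 655 = 393, so 393 needed; 394 in favor. Satisfied.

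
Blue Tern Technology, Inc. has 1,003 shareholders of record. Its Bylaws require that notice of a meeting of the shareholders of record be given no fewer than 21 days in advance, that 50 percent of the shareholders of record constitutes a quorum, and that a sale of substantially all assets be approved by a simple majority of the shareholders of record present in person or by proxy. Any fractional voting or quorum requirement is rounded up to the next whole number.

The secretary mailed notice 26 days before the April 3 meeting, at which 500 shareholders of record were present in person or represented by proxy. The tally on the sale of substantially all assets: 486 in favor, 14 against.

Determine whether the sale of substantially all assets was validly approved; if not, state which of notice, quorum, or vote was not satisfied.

Notice: 26 days given; 21 required. Satisfied.
Quorum: 50% of 1,003 = 501.50, rounded up to 502; 500 present. Not satisfied.
Vote: requires a majority of those present (500); a majority of 500 is 251, so 251 needed; 486 in favor. Satisfied.

Invalid — quorum requirement not satisfied.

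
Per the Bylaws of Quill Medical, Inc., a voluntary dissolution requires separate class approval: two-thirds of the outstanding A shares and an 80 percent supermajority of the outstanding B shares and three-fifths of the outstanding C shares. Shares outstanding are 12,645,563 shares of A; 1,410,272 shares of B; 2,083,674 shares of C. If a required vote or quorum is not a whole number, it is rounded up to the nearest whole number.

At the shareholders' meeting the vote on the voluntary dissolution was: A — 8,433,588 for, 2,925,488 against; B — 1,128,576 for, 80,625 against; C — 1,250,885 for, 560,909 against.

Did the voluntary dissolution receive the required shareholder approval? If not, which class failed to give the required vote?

A: 2/3 of 12645563 = 8430375.33, rounded up to 8430376; 8,430,376 required, 8,433,588 in favor — approved.
B: 4/5 of 1410272 = 1128217.60, rounded up to 1128218; 1,128,218 required, 1,128,576 in favor — approved.
C: 3/5 of 2083674 = 1250204.40, rounded up to 1250205; 1,250,205 required, 1,250,885 in favor — approved.

Approved — every class gave the required vote.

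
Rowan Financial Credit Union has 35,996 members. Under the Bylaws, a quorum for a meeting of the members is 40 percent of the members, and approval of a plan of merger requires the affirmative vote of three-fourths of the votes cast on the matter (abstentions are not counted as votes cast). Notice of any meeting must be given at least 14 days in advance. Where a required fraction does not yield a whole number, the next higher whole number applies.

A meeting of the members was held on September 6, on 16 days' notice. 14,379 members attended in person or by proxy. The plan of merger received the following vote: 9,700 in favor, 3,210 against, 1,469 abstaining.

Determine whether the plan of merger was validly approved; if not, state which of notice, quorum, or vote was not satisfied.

Invalid — quorum requirement not satisfied.

Notice: 16 days given; 14 required. Satisfied.
Quorum: 40% of 35,996 = 14,398.40, rounded up to 14,399; 14,379 present. Not satisfied.
Vote: requires three-fourths of the votes cast (14,379 − 1,469 abstaining = 12,910); 3/4 of 12910 = 9682.50, rounded up to 9683, so 9,683 needed; 9,700 in favor. Satisfied.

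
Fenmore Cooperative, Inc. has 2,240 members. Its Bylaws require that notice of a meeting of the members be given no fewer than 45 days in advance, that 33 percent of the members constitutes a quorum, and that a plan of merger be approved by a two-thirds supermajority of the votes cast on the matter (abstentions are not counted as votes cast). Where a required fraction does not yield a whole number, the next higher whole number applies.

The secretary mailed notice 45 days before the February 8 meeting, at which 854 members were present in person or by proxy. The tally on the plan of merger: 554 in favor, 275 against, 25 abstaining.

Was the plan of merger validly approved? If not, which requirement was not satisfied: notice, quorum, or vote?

Valid — all requirements satisfied.

Notice: 45 days given; 45 required. Satisfied.
Quorum: 33% of 2,240 = 739.20, rounded up to 740; 854 present. Satisfied.
Vote: requires two-thirds of the votes cast (854 − 25 abstaining = 829); 2/3 of 829 = 552.67, rounded up to 553, so 553 needed; 554 in favor. Satisfied.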